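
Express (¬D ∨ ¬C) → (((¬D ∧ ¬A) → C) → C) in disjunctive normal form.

(¬D ∨ ¬C) → (((¬D ∧ ¬A) → C) → C)
= ¬(¬D ∨ ¬C) ∨ (((¬D ∧ ¬A) → C) → C)   — eliminate →
= ¬(¬D ∨ ¬C) ∨ ¬((¬D ∧ ¬A) → C) ∨ C   — eliminate →
= ¬(¬D ∨ ¬C) ∨ ¬(¬(¬D ∧ ¬A) ∨ C) ∨ C   — eliminate →
= (¬¬D ∧ ¬¬C) ∨ ¬(¬(¬D ∧ ¬A) ∨ C) ∨ C   — De Morgan
= (D ∧ ¬¬C) ∨ ¬(¬(¬D ∧ ¬A) ∨ C) ∨ C   — double negation
= (D ∧ C) ∨ ¬(¬(¬D ∧ ¬A) ∨ C) ∨ C   — double negation
= (D ∧ C) ∨ (¬¬(¬D ∧ ¬A) ∧ ¬C) ∨ C   — De Morgan
= (D ∧ C) ∨ (¬D ∧ ¬A ∧ ¬C) ∨ C   — double negation
= (¬D ∧ ¬A ∧ ¬C) ∨ C   — simplify

(¬D ∧ ¬A ∧ ¬C) ∨ C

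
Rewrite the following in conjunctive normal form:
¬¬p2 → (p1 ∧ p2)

¬p2 ∨ p1

¬¬p2 → (p1 ∧ p2)
≡ ¬¬¬p2 ∨ (p1 ∧ p2)   — eliminate →
≡ ¬p2 ∨ (p1 ∧ p2)   — double negation
≡ (¬p2 ∨ p1) ∧ (¬p2 ∨ p2)   — distribute ∨ over ∧
≡ ¬p2 ∨ p1   — simplify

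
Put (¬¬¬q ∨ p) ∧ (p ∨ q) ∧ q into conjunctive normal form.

(¬q ∨ p) ∧ q

(¬¬¬q ∨ p) ∧ (p ∨ q) ∧ q
≡ (¬q ∨ p) ∧ (p ∨ q) ∧ q
≡ (¬q ∨ p) ∧ q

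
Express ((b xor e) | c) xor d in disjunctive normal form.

((b xor e) | c) xor d
⇔ (((b xor e) | c) & ~d) | (~((b xor e) | c) & d)   [expand xor]
⇔ (((b & ~e) | (~b & e) | c) & ~d) | (~((b xor e) | c) & d)   [expand xor]
⇔ (((b & ~e) | (~b & e) | c) & ~d) | (~((b & ~e) | (~b & e) | c) & d)   [expand xor]
⇔ (((b & ~e) | (~b & e) | c) & ~d) | (~(b & ~e) & ~(~b & e) & ~c & d)   [De Morgan]
⇔ (((b & ~e) | (~b & e) | c) & ~d) | ((~b | ~~e) & ~(~b & e) & ~c & d)   [De Morgan]
⇔ (((b & ~e) | (~b & e) | c) & ~d) | ((~b | e) & ~(~b & e) & ~c & d)   [double negation]
⇔ (((b & ~e) | (~b & e) | c) & ~d) | ((~b | e) & (~~b | ~e) & ~c & d)   [De Morgan]
⇔ (((b & ~e) | (~b & e) | c) & ~d) | ((~b | e) & (b | ~e) & ~c & d)   [double negation]
⇔ (b & ~e & ~d) | (~b & e & ~d) | (c & ~d) | (~b & b & ~c & d) | (~b & ~e & ~c & d) | (e & b & ~c & d) | (e & ~e & ~c & d)   [distribute & over |]
⇔ (b & ~e & ~d) | (~b & e & ~d) | (c & ~d) | (~b & ~e & ~c & d) | (e & b & ~c & d)   [simplify]

(b & ~e & ~d) | (~b & e & ~d) | (c & ~d) | (~b & ~e & ~c & d) | (e & b & ~c & d)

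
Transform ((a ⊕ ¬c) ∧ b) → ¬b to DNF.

(¬a ∧ c) ∨ (¬c ∧ a) ∨ ¬b

((a ⊕ ¬c) ∧ b) → ¬b
≡ ¬((a ⊕ ¬c) ∧ b) ∨ ¬b   [eliminate →]
≡ ¬(((a ∧ ¬¬c) ∨ (¬a ∧ ¬c)) ∧ b) ∨ ¬b   [expand ⊕]
≡ ¬((a ∧ ¬¬c) ∨ (¬a ∧ ¬c)) ∨ ¬b ∨ ¬b   [De Morgan]
≡ (¬(a ∧ ¬¬c) ∧ ¬(¬a ∧ ¬c)) ∨ ¬b ∨ ¬b   [De Morgan]
≡ ((¬a ∨ ¬¬¬c) ∧ ¬(¬a ∧ ¬c)) ∨ ¬b ∨ ¬b   [De Morgan]
≡ ((¬a ∨ ¬c) ∧ ¬(¬a ∧ ¬c)) ∨ ¬b ∨ ¬b   [double negation]
≡ ((¬a ∨ ¬c) ∧ (¬¬a ∨ ¬¬c)) ∨ ¬b ∨ ¬b   [De Morgan]
≡ ((¬a ∨ ¬c) ∧ (a ∨ ¬¬c)) ∨ ¬b ∨ ¬b   [double negation]
≡ ((¬a ∨ ¬c) ∧ (a ∨ c)) ∨ ¬b ∨ ¬b   [double negation]
≡ (¬a ∧ a) ∨ (¬a ∧ c) ∨ (¬c ∧ a) ∨ (¬c ∧ c) ∨ ¬b ∨ ¬b   [distribute ∧ over ∨]
≡ (¬a ∧ c) ∨ (¬c ∧ a) ∨ ¬b   [simplify]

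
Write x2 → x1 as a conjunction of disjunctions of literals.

¬x2 ∨ x1

x2 → x1
= ¬x2 ∨ x1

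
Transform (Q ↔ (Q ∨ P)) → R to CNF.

(Q ↔ (Q ∨ P)) → R
⇔ ¬(Q ↔ (Q ∨ P)) ∨ R   [eliminate →]
⇔ ¬((Q → (Q ∨ P)) ∧ ((Q ∨ P) → Q)) ∨ R   [eliminate ↔]
⇔ ¬((¬Q ∨ Q ∨ P) ∧ ((Q ∨ P) → Q)) ∨ R   [eliminate →]
⇔ ¬((¬Q ∨ Q ∨ P) ∧ (¬(Q ∨ P) ∨ Q)) ∨ R   [eliminate →]
⇔ ¬(¬Q ∨ Q ∨ P) ∨ ¬(¬(Q ∨ P) ∨ Q) ∨ R   [De Morgan]
⇔ (¬¬Q ∧ ¬Q ∧ ¬P) ∨ ¬(¬(Q ∨ P) ∨ Q) ∨ R   [De Morgan]
⇔ (Q ∧ ¬Q ∧ ¬P) ∨ ¬(¬(Q ∨ P) ∨ Q) ∨ R   [double negation]
⇔ (Q ∧ ¬Q ∧ ¬P) ∨ (¬¬(Q ∨ P) ∧ ¬Q) ∨ R   [De Morgan]
⇔ (Q ∧ ¬Q ∧ ¬P) ∨ ((Q ∨ P) ∧ ¬Q) ∨ R   [double negation]
⇔ (Q ∨ Q ∨ P ∨ R) ∧ (Q ∨ ¬Q ∨ R) ∧ (¬Q ∨ Q ∨ P ∨ R) ∧ (¬Q ∨ ¬Q ∨ R) ∧ (¬P ∨ Q ∨ P ∨ R) ∧ (¬P ∨ ¬Q ∨ R)   [distribute ∨ over ∧]
⇔ (Q ∨ P ∨ R) ∧ (¬Q ∨ R)   [simplify]

(Q ∨ P ∨ R) ∧ (¬Q ∨ R)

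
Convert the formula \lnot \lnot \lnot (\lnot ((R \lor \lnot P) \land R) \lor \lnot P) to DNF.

\lnot \lnot \lnot (\lnot ((R \lor \lnot P) \land R) \lor \lnot P)
⇔ \lnot (\lnot ((R \lor \lnot P) \land R) \lor \lnot P)   [double negation]
⇔ \lnot \lnot ((R \lor \lnot P) \land R) \land \lnot \lnot P   [De Morgan]
⇔ (R \lor \lnot P) \land R \land \lnot \lnot P   [double negation]
⇔ (R \lor \lnot P) \land R \land P   [double negation]
⇔ (R \land R \land P) \lor (\lnot P \land R \land P)   [distribute \land over \lor]
⇔ R \land P   [simplify]

R \land P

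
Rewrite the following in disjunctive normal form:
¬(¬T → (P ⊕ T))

¬T ∧ ¬P

¬(¬T → (P ⊕ T))
⇔ ¬(¬¬T ∨ (P ⊕ T))   — eliminate →
⇔ ¬(¬¬T ∨ (P ∧ ¬T) ∨ (¬P ∧ T))   — expand ⊕
⇔ ¬¬¬T ∧ ¬(P ∧ ¬T) ∧ ¬(¬P ∧ T)   — De Morgan
⇔ ¬T ∧ ¬(P ∧ ¬T) ∧ ¬(¬P ∧ T)   — double negation
⇔ ¬T ∧ (¬P ∨ ¬¬T) ∧ ¬(¬P ∧ T)   — De Morgan
⇔ ¬T ∧ (¬P ∨ T) ∧ ¬(¬P ∧ T)   — double negation
⇔ ¬T ∧ (¬P ∨ T) ∧ (¬¬P ∨ ¬T)   — De Morgan
⇔ ¬T ∧ (¬P ∨ T) ∧ (P ∨ ¬T)   — double negation
⇔ (¬T ∧ ¬P ∧ P) ∨ (¬T ∧ ¬P ∧ ¬T) ∨ (¬T ∧ T ∧ P) ∨ (¬T ∧ T ∧ ¬T)   — distribute ∧ over ∨
⇔ ¬T ∧ ¬P   — simplify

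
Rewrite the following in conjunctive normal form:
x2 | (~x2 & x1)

x2 | x1

x2 | (~x2 & x1)
≡ (x2 | ~x2) & (x2 | x1)   [distribute | over &]
≡ x2 | x1   [simplify]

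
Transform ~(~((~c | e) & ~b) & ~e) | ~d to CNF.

(~c | e | ~d) & (~b | e | ~d)

~(~((~c | e) & ~b) & ~e) | ~d
⇔ ~~((~c | e) & ~b) | ~~e | ~d   — De Morgan
⇔ ((~c | e) & ~b) | ~~e | ~d   — double negation
⇔ ((~c | e) & ~b) | e | ~d   — double negation
⇔ (~c | e | e | ~d) & (~b | e | ~d)   — distribute | over &
⇔ (~c | e | ~d) & (~b | e | ~d)   — simplify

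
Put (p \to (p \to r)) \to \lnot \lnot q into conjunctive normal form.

(p \to (p \to r)) \to \lnot \lnot q
= \lnot (p \to (p \to r)) \lor \lnot \lnot q   (eliminate \to)
= \lnot (\lnot p \lor (p \to r)) \lor \lnot \lnot q   (eliminate \to)
= \lnot (\lnot p \lor \lnot p \lor r) \lor \lnot \lnot q   (eliminate \to)
= (\lnot \lnot p \land \lnot \lnot p \land \lnot r) \lor \lnot \lnot q   (De Morgan)
= (p \land \lnot \lnot p \land \lnot r) \lor \lnot \lnot q   (double negation)
= (p \land p \land \lnot r) \lor \lnot \lnot q   (double negation)
= (p \land p \land \lnot r) \lor q   (double negation)
= (p \lor q) \land (p \lor q) \land (\lnot r \lor q)   (distribute \lor over \land)
= (p \lor q) \land (\lnot r \lor q)   (simplify)

(p \lor q) \land (\lnot r \lor q)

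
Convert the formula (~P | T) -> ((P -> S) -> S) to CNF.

P | S

(~P | T) -> ((P -> S) -> S)
⇔ ~(~P | T) | ((P -> S) -> S)   (eliminate ->)
⇔ ~(~P | T) | ~(P -> S) | S   (eliminate ->)
⇔ ~(~P | T) | ~(~P | S) | S   (eliminate ->)
⇔ (~~P & ~T) | ~(~P | S) | S   (De Morgan)
⇔ (P & ~T) | ~(~P | S) | S   (double negation)
⇔ (P & ~T) | (~~P & ~S) | S   (De Morgan)
⇔ (P & ~T) | (P & ~S) | S   (double negation)
⇔ (P | P | S) & (P | ~S | S) & (~T | P | S) & (~T | ~S | S)   (distribute | over &)
⇔ P | S   (simplify)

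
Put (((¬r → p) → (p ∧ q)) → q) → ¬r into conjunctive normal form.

(((¬r → p) → (p ∧ q)) → q) → ¬r
≡ ¬(((¬r → p) → (p ∧ q)) → q) ∨ ¬r
≡ ¬(¬((¬r → p) → (p ∧ q)) ∨ q) ∨ ¬r
≡ ¬(¬(¬(¬r → p) ∨ (p ∧ q)) ∨ q) ∨ ¬r
≡ ¬(¬(¬(¬¬r ∨ p) ∨ (p ∧ q)) ∨ q) ∨ ¬r
≡ (¬¬(¬(¬¬r ∨ p) ∨ (p ∧ q)) ∧ ¬q) ∨ ¬r
≡ ((¬(¬¬r ∨ p) ∨ (p ∧ q)) ∧ ¬q) ∨ ¬r
≡ (((¬¬¬r ∧ ¬p) ∨ (p ∧ q)) ∧ ¬q) ∨ ¬r
≡ (((¬r ∧ ¬p) ∨ (p ∧ q)) ∧ ¬q) ∨ ¬r
≡ (¬r ∨ p ∨ ¬r) ∧ (¬r ∨ q ∨ ¬r) ∧ (¬p ∨ p ∨ ¬r) ∧ (¬p ∨ q ∨ ¬r) ∧ (¬q ∨ ¬r)
≡ (¬r ∨ p) ∧ (¬r ∨ q) ∧ (¬q ∨ ¬r)

(¬r ∨ p) ∧ (¬r ∨ q) ∧ (¬q ∨ ¬r)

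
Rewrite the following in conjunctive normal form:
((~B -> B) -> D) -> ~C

(B | ~C) & (~D | ~C)

((~B -> B) -> D) -> ~C
⇔ ~((~B -> B) -> D) | ~C
⇔ ~(~(~B -> B) | D) | ~C
⇔ ~(~(~~B | B) | D) | ~C
⇔ (~~(~~B | B) & ~D) | ~C
⇔ ((~~B | B) & ~D) | ~C
⇔ ((B | B) & ~D) | ~C
⇔ (B | B | ~C) & (~D | ~C)
⇔ (B | ~C) & (~D | ~C)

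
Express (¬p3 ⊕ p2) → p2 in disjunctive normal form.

(p3 ∧ ¬p2) ∨ p2

(¬p3 ⊕ p2) → p2
≡ ¬(¬p3 ⊕ p2) ∨ p2   [eliminate →]
≡ ¬((¬p3 ∧ ¬p2) ∨ (¬¬p3 ∧ p2)) ∨ p2   [expand ⊕]
≡ (¬(¬p3 ∧ ¬p2) ∧ ¬(¬¬p3 ∧ p2)) ∨ p2   [De Morgan]
≡ ((¬¬p3 ∨ ¬¬p2) ∧ ¬(¬¬p3 ∧ p2)) ∨ p2   [De Morgan]
≡ ((p3 ∨ ¬¬p2) ∧ ¬(¬¬p3 ∧ p2)) ∨ p2   [double negation]
≡ ((p3 ∨ p2) ∧ ¬(¬¬p3 ∧ p2)) ∨ p2   [double negation]
≡ ((p3 ∨ p2) ∧ (¬¬¬p3 ∨ ¬p2)) ∨ p2   [De Morgan]
≡ ((p3 ∨ p2) ∧ (¬p3 ∨ ¬p2)) ∨ p2   [double negation]
≡ (p3 ∧ ¬p3) ∨ (p3 ∧ ¬p2) ∨ (p2 ∧ ¬p3) ∨ (p2 ∧ ¬p2) ∨ p2   [distribute ∧ over ∨]
≡ (p3 ∧ ¬p2) ∨ p2   [simplify]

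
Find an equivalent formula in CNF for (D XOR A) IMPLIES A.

NOT D OR A

(D XOR A) IMPLIES A
≡ NOT (D XOR A) OR A
≡ NOT ((D OR A) AND NOT (D AND A)) OR A
≡ NOT (D OR A) OR NOT NOT (D AND A) OR A
≡ (NOT D AND NOT A) OR NOT NOT (D AND A) OR A
≡ (NOT D AND NOT A) OR (D AND A) OR A
≡ (NOT D OR D OR A) AND (NOT D OR A OR A) AND (NOT A OR D OR A) AND (NOT A OR A OR A)
≡ NOT D OR A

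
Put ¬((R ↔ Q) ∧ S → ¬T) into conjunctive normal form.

(¬R ∨ Q) ∧ (¬Q ∨ R) ∧ S ∧ T

¬((R ↔ Q) ∧ S → ¬T)
⇔ ¬(¬((R ↔ Q) ∧ S) ∨ ¬T)   [eliminate →]
⇔ ¬(¬((R → Q) ∧ (Q → R) ∧ S) ∨ ¬T)   [eliminate ↔]
⇔ ¬(¬((¬R ∨ Q) ∧ (Q → R) ∧ S) ∨ ¬T)   [eliminate →]
⇔ ¬(¬((¬R ∨ Q) ∧ (¬Q ∨ R) ∧ S) ∨ ¬T)   [eliminate →]
⇔ ¬¬((¬R ∨ Q) ∧ (¬Q ∨ R) ∧ S) ∧ ¬¬T   [De Morgan]
⇔ (¬R ∨ Q) ∧ (¬Q ∨ R) ∧ S ∧ ¬¬T   [double negation]
⇔ (¬R ∨ Q) ∧ (¬Q ∨ R) ∧ S ∧ T   [double negation]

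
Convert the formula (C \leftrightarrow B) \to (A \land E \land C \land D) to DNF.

(C \land \lnot B) \lor (B \land \lnot C) \lor (A \land E \land C \land D)

(C \leftrightarrow B) \to (A \land E \land C \land D)
⇔ \lnot (C \leftrightarrow B) \lor (A \land E \land C \land D)
⇔ \lnot ((C \to B) \land (B \to C)) \lor (A \land E \land C \land D)
⇔ \lnot ((\lnot C \lor B) \land (B \to C)) \lor (A \land E \land C \land D)
⇔ \lnot ((\lnot C \lor B) \land (\lnot B \lor C)) \lor (A \land E \land C \land D)
⇔ \lnot (\lnot C \lor B) \lor \lnot (\lnot B \lor C) \lor (A \land E \land C \land D)
⇔ (\lnot \lnot C \land \lnot B) \lor \lnot (\lnot B \lor C) \lor (A \land E \land C \land D)
⇔ (C \land \lnot B) \lor \lnot (\lnot B \lor C) \lor (A \land E \land C \land D)
⇔ (C \land \lnot B) \lor (\lnot \lnot B \land \lnot C) \lor (A \land E \land C \land D)
⇔ (C \land \lnot B) \lor (B \land \lnot C) \lor (A \land E \land C \land D)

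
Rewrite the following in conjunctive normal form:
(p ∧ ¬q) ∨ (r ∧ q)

(p ∧ ¬q) ∨ (r ∧ q)
⇔ (p ∨ r) ∧ (p ∨ q) ∧ (¬q ∨ r) ∧ (¬q ∨ q)   [distribute ∨ over ∧]
⇔ (p ∨ r) ∧ (p ∨ q) ∧ (¬q ∨ r)   [simplify]

(p ∨ r) ∧ (p ∨ q) ∧ (¬q ∨ r)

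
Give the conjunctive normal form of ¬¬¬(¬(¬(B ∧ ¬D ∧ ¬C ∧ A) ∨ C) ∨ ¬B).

¬¬¬(¬(¬(B ∧ ¬D ∧ ¬C ∧ A) ∨ C) ∨ ¬B)
= ¬(¬(¬(B ∧ ¬D ∧ ¬C ∧ A) ∨ C) ∨ ¬B)   (double negation)
= ¬¬(¬(B ∧ ¬D ∧ ¬C ∧ A) ∨ C) ∧ ¬¬B   (De Morgan)
= (¬(B ∧ ¬D ∧ ¬C ∧ A) ∨ C) ∧ ¬¬B   (double negation)
= (¬B ∨ ¬¬D ∨ ¬¬C ∨ ¬A ∨ C) ∧ ¬¬B   (De Morgan)
= (¬B ∨ D ∨ ¬¬C ∨ ¬A ∨ C) ∧ ¬¬B   (double negation)
= (¬B ∨ D ∨ C ∨ ¬A ∨ C) ∧ ¬¬B   (double negation)
= (¬B ∨ D ∨ C ∨ ¬A ∨ C) ∧ B   (double negation)
= (¬B ∨ D ∨ C ∨ ¬A) ∧ B   (simplify)

(¬B ∨ D ∨ C ∨ ¬A) ∧ B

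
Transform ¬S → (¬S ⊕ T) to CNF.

¬S → (¬S ⊕ T)
≡ ¬¬S ∨ (¬S ⊕ T)   (eliminate →)
≡ ¬¬S ∨ ((¬S ∨ T) ∧ ¬(¬S ∧ T))   (expand ⊕)
≡ S ∨ ((¬S ∨ T) ∧ ¬(¬S ∧ T))   (double negation)
≡ S ∨ ((¬S ∨ T) ∧ (¬¬S ∨ ¬T))   (De Morgan)
≡ S ∨ ((¬S ∨ T) ∧ (S ∨ ¬T))   (double negation)
≡ (S ∨ ¬S ∨ T) ∧ (S ∨ S ∨ ¬T)   (distribute ∨ over ∧)
≡ S ∨ ¬T   (simplify)

S ∨ ¬T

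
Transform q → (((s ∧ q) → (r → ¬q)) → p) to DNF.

¬q ∨ (s ∧ q ∧ r) ∨ p

q → (((s ∧ q) → (r → ¬q)) → p)
≡ ¬q ∨ (((s ∧ q) → (r → ¬q)) → p)   [eliminate →]
≡ ¬q ∨ ¬((s ∧ q) → (r → ¬q)) ∨ p   [eliminate →]
≡ ¬q ∨ ¬(¬(s ∧ q) ∨ (r → ¬q)) ∨ p   [eliminate →]
≡ ¬q ∨ ¬(¬(s ∧ q) ∨ ¬r ∨ ¬q) ∨ p   [eliminate →]
≡ ¬q ∨ (¬¬(s ∧ q) ∧ ¬¬r ∧ ¬¬q) ∨ p   [De Morgan]
≡ ¬q ∨ (s ∧ q ∧ ¬¬r ∧ ¬¬q) ∨ p   [double negation]
≡ ¬q ∨ (s ∧ q ∧ r ∧ ¬¬q) ∨ p   [double negation]
≡ ¬q ∨ (s ∧ q ∧ r ∧ q) ∨ p   [double negation]
≡ ¬q ∨ (s ∧ q ∧ r) ∨ p   [simplify]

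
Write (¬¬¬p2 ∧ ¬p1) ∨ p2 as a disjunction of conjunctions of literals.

(¬¬¬p2 ∧ ¬p1) ∨ p2
= (¬p2 ∧ ¬p1) ∨ p2   [double negation]

(¬p2 ∧ ¬p1) ∨ p2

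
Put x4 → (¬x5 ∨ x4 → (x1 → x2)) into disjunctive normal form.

¬x4 ∨ ¬x1 ∨ x2

x4 → (¬x5 ∨ x4 → (x1 → x2))
⇔ ¬x4 ∨ (¬x5 ∨ x4 → (x1 → x2))   — eliminate →
⇔ ¬x4 ∨ ¬(¬x5 ∨ x4) ∨ (x1 → x2)   — eliminate →
⇔ ¬x4 ∨ ¬(¬x5 ∨ x4) ∨ ¬x1 ∨ x2   — eliminate →
⇔ ¬x4 ∨ ¬¬x5 ∧ ¬x4 ∨ ¬x1 ∨ x2   — De Morgan
⇔ ¬x4 ∨ x5 ∧ ¬x4 ∨ ¬x1 ∨ x2   — double negation
⇔ ¬x4 ∨ ¬x1 ∨ x2   — simplify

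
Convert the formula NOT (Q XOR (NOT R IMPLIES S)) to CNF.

NOT (Q XOR (NOT R IMPLIES S))
≡ NOT ((Q OR (NOT R IMPLIES S)) AND NOT (Q AND (NOT R IMPLIES S)))   [expand XOR]
≡ NOT ((Q OR NOT NOT R OR S) AND NOT (Q AND (NOT R IMPLIES S)))   [eliminate IMPLIES]
≡ NOT ((Q OR NOT NOT R OR S) AND NOT (Q AND (NOT NOT R OR S)))   [eliminate IMPLIES]
≡ NOT (Q OR NOT NOT R OR S) OR NOT NOT (Q AND (NOT NOT R OR S))   [De Morgan]
≡ (NOT Q AND NOT NOT NOT R AND NOT S) OR NOT NOT (Q AND (NOT NOT R OR S))   [De Morgan]
≡ (NOT Q AND NOT R AND NOT S) OR NOT NOT (Q AND (NOT NOT R OR S))   [double negation]
≡ (NOT Q AND NOT R AND NOT S) OR (Q AND (NOT NOT R OR S))   [double negation]
≡ (NOT Q AND NOT R AND NOT S) OR (Q AND (R OR S))   [double negation]
≡ (NOT Q OR Q) AND (NOT Q OR R OR S) AND (NOT R OR Q) AND (NOT R OR R OR S) AND (NOT S OR Q) AND (NOT S OR R OR S)   [distribute OR over AND]
≡ (NOT Q OR R OR S) AND (NOT R OR Q) AND (NOT S OR Q)   [simplify]

(NOT Q OR R OR S) AND (NOT R OR Q) AND (NOT S OR Q)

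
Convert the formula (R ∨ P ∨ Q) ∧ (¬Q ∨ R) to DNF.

R ∨ P ∧ ¬Q

(R ∨ P ∨ Q) ∧ (¬Q ∨ R)
≡ R ∧ ¬Q ∨ R ∧ R ∨ P ∧ ¬Q ∨ P ∧ R ∨ Q ∧ ¬Q ∨ Q ∧ R
≡ R ∨ P ∧ ¬Q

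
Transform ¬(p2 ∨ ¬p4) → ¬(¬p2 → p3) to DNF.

p2 ∨ ¬p4 ∨ (¬p2 ∧ ¬p3)

¬(p2 ∨ ¬p4) → ¬(¬p2 → p3)
≡ ¬¬(p2 ∨ ¬p4) ∨ ¬(¬p2 → p3)   (eliminate →)
≡ ¬¬(p2 ∨ ¬p4) ∨ ¬(¬¬p2 ∨ p3)   (eliminate →)
≡ p2 ∨ ¬p4 ∨ ¬(¬¬p2 ∨ p3)   (double negation)
≡ p2 ∨ ¬p4 ∨ (¬¬¬p2 ∧ ¬p3)   (De Morgan)
≡ p2 ∨ ¬p4 ∨ (¬p2 ∧ ¬p3)   (double negation)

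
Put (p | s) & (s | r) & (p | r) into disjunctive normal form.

(p & s) | (p & r) | (s & r)

(p | s) & (s | r) & (p | r)
= (p & s & p) | (p & s & r) | (p & r & p) | (p & r & r) | (s & s & p) | (s & s & r) | (s & r & p) | (s & r & r)   [distribute & over |]
= (p & s) | (p & r) | (s & r)   [simplify]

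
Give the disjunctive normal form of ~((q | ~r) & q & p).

~q | ~p

~((q | ~r) & q & p)
≡ ~(q | ~r) | ~q | ~p
≡ (~q & ~~r) | ~q | ~p
≡ (~q & r) | ~q | ~p
≡ ~q | ~p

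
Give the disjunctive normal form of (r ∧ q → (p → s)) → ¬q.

(r ∧ q → (p → s)) → ¬q
⇔ ¬(r ∧ q → (p → s)) ∨ ¬q   [eliminate →]
⇔ ¬(¬(r ∧ q) ∨ (p → s)) ∨ ¬q   [eliminate →]
⇔ ¬(¬(r ∧ q) ∨ ¬p ∨ s) ∨ ¬q   [eliminate →]
⇔ ¬¬(r ∧ q) ∧ ¬¬p ∧ ¬s ∨ ¬q   [De Morgan]
⇔ r ∧ q ∧ ¬¬p ∧ ¬s ∨ ¬q   [double negation]
⇔ r ∧ q ∧ p ∧ ¬s ∨ ¬q   [double negation]

r ∧ q ∧ p ∧ ¬s ∨ ¬q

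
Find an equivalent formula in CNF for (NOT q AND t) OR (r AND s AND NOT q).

NOT q AND (t OR r) AND (t OR s)

(NOT q AND t) OR (r AND s AND NOT q)
≡ (NOT q OR r) AND (NOT q OR s) AND (NOT q OR NOT q) AND (t OR r) AND (t OR s) AND (t OR NOT q)   [distribute OR over AND]
≡ NOT q AND (t OR r) AND (t OR s)   [simplify]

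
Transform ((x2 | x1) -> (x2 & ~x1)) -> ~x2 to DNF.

x1 | ~x2

((x2 | x1) -> (x2 & ~x1)) -> ~x2
⇔ ~((x2 | x1) -> (x2 & ~x1)) | ~x2   [eliminate ->]
⇔ ~(~(x2 | x1) | (x2 & ~x1)) | ~x2   [eliminate ->]
⇔ (~~(x2 | x1) & ~(x2 & ~x1)) | ~x2   [De Morgan]
⇔ ((x2 | x1) & ~(x2 & ~x1)) | ~x2   [double negation]
⇔ ((x2 | x1) & (~x2 | ~~x1)) | ~x2   [De Morgan]
⇔ ((x2 | x1) & (~x2 | x1)) | ~x2   [double negation]
⇔ (x2 & ~x2) | (x2 & x1) | (x1 & ~x2) | (x1 & x1) | ~x2   [distribute & over |]
⇔ x1 | ~x2   [simplify]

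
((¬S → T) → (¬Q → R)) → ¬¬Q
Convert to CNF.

((¬S → T) → (¬Q → R)) → ¬¬Q
= ¬((¬S → T) → (¬Q → R)) ∨ ¬¬Q   — eliminate →
= ¬(¬(¬S → T) ∨ (¬Q → R)) ∨ ¬¬Q   — eliminate →
= ¬(¬(¬¬S ∨ T) ∨ (¬Q → R)) ∨ ¬¬Q   — eliminate →
= ¬(¬(¬¬S ∨ T) ∨ ¬¬Q ∨ R) ∨ ¬¬Q   — eliminate →
= (¬¬(¬¬S ∨ T) ∧ ¬¬¬Q ∧ ¬R) ∨ ¬¬Q   — De Morgan
= ((¬¬S ∨ T) ∧ ¬¬¬Q ∧ ¬R) ∨ ¬¬Q   — double negation
= ((S ∨ T) ∧ ¬¬¬Q ∧ ¬R) ∨ ¬¬Q   — double negation
= ((S ∨ T) ∧ ¬Q ∧ ¬R) ∨ ¬¬Q   — double negation
= ((S ∨ T) ∧ ¬Q ∧ ¬R) ∨ Q   — double negation
= (S ∨ T ∨ Q) ∧ (¬Q ∨ Q) ∧ (¬R ∨ Q)   — distribute ∨ over ∧
= (S ∨ T ∨ Q) ∧ (¬R ∨ Q)   — simplify

(S ∨ T ∨ Q) ∧ (¬R ∨ Q)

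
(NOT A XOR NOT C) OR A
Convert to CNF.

(NOT A XOR NOT C) OR A
⇔ ((NOT A OR NOT C) AND NOT (NOT A AND NOT C)) OR A   [expand XOR]
⇔ ((NOT A OR NOT C) AND (NOT NOT A OR NOT NOT C)) OR A   [De Morgan]
⇔ ((NOT A OR NOT C) AND (A OR NOT NOT C)) OR A   [double negation]
⇔ ((NOT A OR NOT C) AND (A OR C)) OR A   [double negation]
⇔ (NOT A OR NOT C OR A) AND (A OR C OR A)   [distribute OR over AND]
⇔ A OR C   [simplify]

A OR C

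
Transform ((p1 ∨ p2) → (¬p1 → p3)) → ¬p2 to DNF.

(p2 ∧ ¬p1 ∧ ¬p3) ∨ ¬p2

((p1 ∨ p2) → (¬p1 → p3)) → ¬p2
= ¬((p1 ∨ p2) → (¬p1 → p3)) ∨ ¬p2
= ¬(¬(p1 ∨ p2) ∨ (¬p1 → p3)) ∨ ¬p2
= ¬(¬(p1 ∨ p2) ∨ ¬¬p1 ∨ p3) ∨ ¬p2
= (¬¬(p1 ∨ p2) ∧ ¬¬¬p1 ∧ ¬p3) ∨ ¬p2
= ((p1 ∨ p2) ∧ ¬¬¬p1 ∧ ¬p3) ∨ ¬p2
= ((p1 ∨ p2) ∧ ¬p1 ∧ ¬p3) ∨ ¬p2
= (p1 ∧ ¬p1 ∧ ¬p3) ∨ (p2 ∧ ¬p1 ∧ ¬p3) ∨ ¬p2
= (p2 ∧ ¬p1 ∧ ¬p3) ∨ ¬p2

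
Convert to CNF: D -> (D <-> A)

D -> (D <-> A)
= ~D | (D <-> A)   [eliminate ->]
= ~D | ((D -> A) & (A -> D))   [eliminate <->]
= ~D | ((~D | A) & (A -> D))   [eliminate ->]
= ~D | ((~D | A) & (~A | D))   [eliminate ->]
= (~D | ~D | A) & (~D | ~A | D)   [distribute | over &]
= ~D | A   [simplify]

~D | A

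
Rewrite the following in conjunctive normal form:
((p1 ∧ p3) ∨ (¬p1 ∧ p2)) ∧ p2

(p3 ∨ ¬p1) ∧ p2

((p1 ∧ p3) ∨ (¬p1 ∧ p2)) ∧ p2
= (p1 ∨ ¬p1) ∧ (p1 ∨ p2) ∧ (p3 ∨ ¬p1) ∧ (p3 ∨ p2) ∧ p2   [distribute ∨ over ∧]
= (p3 ∨ ¬p1) ∧ p2   [simplify]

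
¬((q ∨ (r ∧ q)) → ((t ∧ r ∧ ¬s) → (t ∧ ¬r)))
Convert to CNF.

¬((q ∨ (r ∧ q)) → ((t ∧ r ∧ ¬s) → (t ∧ ¬r)))
≡ ¬(¬(q ∨ (r ∧ q)) ∨ ((t ∧ r ∧ ¬s) → (t ∧ ¬r)))   [eliminate →]
≡ ¬(¬(q ∨ (r ∧ q)) ∨ ¬(t ∧ r ∧ ¬s) ∨ (t ∧ ¬r))   [eliminate →]
≡ ¬¬(q ∨ (r ∧ q)) ∧ ¬¬(t ∧ r ∧ ¬s) ∧ ¬(t ∧ ¬r)   [De Morgan]
≡ (q ∨ (r ∧ q)) ∧ ¬¬(t ∧ r ∧ ¬s) ∧ ¬(t ∧ ¬r)   [double negation]
≡ (q ∨ (r ∧ q)) ∧ t ∧ r ∧ ¬s ∧ ¬(t ∧ ¬r)   [double negation]
≡ (q ∨ (r ∧ q)) ∧ t ∧ r ∧ ¬s ∧ (¬t ∨ ¬¬r)   [De Morgan]
≡ (q ∨ (r ∧ q)) ∧ t ∧ r ∧ ¬s ∧ (¬t ∨ r)   [double negation]
≡ (q ∨ r) ∧ (q ∨ q) ∧ t ∧ r ∧ ¬s ∧ (¬t ∨ r)   [distribute ∨ over ∧]
≡ q ∧ t ∧ r ∧ ¬s   [simplify]

q ∧ t ∧ r ∧ ¬s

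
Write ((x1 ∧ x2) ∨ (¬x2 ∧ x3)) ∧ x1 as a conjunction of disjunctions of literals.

(x2 ∨ x3) ∧ x1

((x1 ∧ x2) ∨ (¬x2 ∧ x3)) ∧ x1
≡ (x1 ∨ ¬x2) ∧ (x1 ∨ x3) ∧ (x2 ∨ ¬x2) ∧ (x2 ∨ x3) ∧ x1   [distribute ∨ over ∧]
≡ (x2 ∨ x3) ∧ x1   [simplify]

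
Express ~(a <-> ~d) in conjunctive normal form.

(a | ~d) & (d | ~a)

~(a <-> ~d)
⇔ ~((a -> ~d) & (~d -> a))   [eliminate <->]
⇔ ~((~a | ~d) & (~d -> a))   [eliminate ->]
⇔ ~((~a | ~d) & (~~d | a))   [eliminate ->]
⇔ ~(~a | ~d) | ~(~~d | a)   [De Morgan]
⇔ (~~a & ~~d) | ~(~~d | a)   [De Morgan]
⇔ (a & ~~d) | ~(~~d | a)   [double negation]
⇔ (a & d) | ~(~~d | a)   [double negation]
⇔ (a & d) | (~~~d & ~a)   [De Morgan]
⇔ (a & d) | (~d & ~a)   [double negation]
⇔ (a | ~d) & (a | ~a) & (d | ~d) & (d | ~a)   [distribute | over &]
⇔ (a | ~d) & (d | ~a)   [simplify]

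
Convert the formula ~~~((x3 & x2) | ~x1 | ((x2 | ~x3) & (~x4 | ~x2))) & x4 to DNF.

~~~((x3 & x2) | ~x1 | ((x2 | ~x3) & (~x4 | ~x2))) & x4
= ~((x3 & x2) | ~x1 | ((x2 | ~x3) & (~x4 | ~x2))) & x4   (double negation)
= ~(x3 & x2) & ~~x1 & ~((x2 | ~x3) & (~x4 | ~x2)) & x4   (De Morgan)
= (~x3 | ~x2) & ~~x1 & ~((x2 | ~x3) & (~x4 | ~x2)) & x4   (De Morgan)
= (~x3 | ~x2) & x1 & ~((x2 | ~x3) & (~x4 | ~x2)) & x4   (double negation)
= (~x3 | ~x2) & x1 & (~(x2 | ~x3) | ~(~x4 | ~x2)) & x4   (De Morgan)
= (~x3 | ~x2) & x1 & ((~x2 & ~~x3) | ~(~x4 | ~x2)) & x4   (De Morgan)
= (~x3 | ~x2) & x1 & ((~x2 & x3) | ~(~x4 | ~x2)) & x4   (double negation)
= (~x3 | ~x2) & x1 & ((~x2 & x3) | (~~x4 & ~~x2)) & x4   (De Morgan)
= (~x3 | ~x2) & x1 & ((~x2 & x3) | (x4 & ~~x2)) & x4   (double negation)
= (~x3 | ~x2) & x1 & ((~x2 & x3) | (x4 & x2)) & x4   (double negation)
= (~x3 & x1 & ~x2 & x3 & x4) | (~x3 & x1 & x4 & x2 & x4) | (~x2 & x1 & ~x2 & x3 & x4) | (~x2 & x1 & x4 & x2 & x4)   (distribute & over |)
= (~x3 & x1 & x4 & x2) | (~x2 & x1 & x3 & x4)   (simplify)

(~x3 & x1 & x4 & x2) | (~x2 & x1 & x3 & x4)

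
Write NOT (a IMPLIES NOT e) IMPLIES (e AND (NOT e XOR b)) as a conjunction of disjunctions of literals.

NOT (a IMPLIES NOT e) IMPLIES (e AND (NOT e XOR b))
⇔ NOT NOT (a IMPLIES NOT e) OR (e AND (NOT e XOR b))   [eliminate IMPLIES]
⇔ NOT NOT (NOT a OR NOT e) OR (e AND (NOT e XOR b))   [eliminate IMPLIES]
⇔ NOT NOT (NOT a OR NOT e) OR (e AND (NOT e OR b) AND NOT (NOT e AND b))   [expand XOR]
⇔ NOT a OR NOT e OR (e AND (NOT e OR b) AND NOT (NOT e AND b))   [double negation]
⇔ NOT a OR NOT e OR (e AND (NOT e OR b) AND (NOT NOT e OR NOT b))   [De Morgan]
⇔ NOT a OR NOT e OR (e AND (NOT e OR b) AND (e OR NOT b))   [double negation]
⇔ (NOT a OR NOT e OR e) AND (NOT a OR NOT e OR NOT e OR b) AND (NOT a OR NOT e OR e OR NOT b)   [distribute OR over AND]
⇔ NOT a OR NOT e OR b   [simplify]

NOT a OR NOT e OR b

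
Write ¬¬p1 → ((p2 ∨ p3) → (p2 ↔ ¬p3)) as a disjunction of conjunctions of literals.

¬¬p1 → ((p2 ∨ p3) → (p2 ↔ ¬p3))
= ¬¬¬p1 ∨ ((p2 ∨ p3) → (p2 ↔ ¬p3))   [eliminate →]
= ¬¬¬p1 ∨ ¬(p2 ∨ p3) ∨ (p2 ↔ ¬p3)   [eliminate →]
= ¬¬¬p1 ∨ ¬(p2 ∨ p3) ∨ ((p2 → ¬p3) ∧ (¬p3 → p2))   [eliminate ↔]
= ¬¬¬p1 ∨ ¬(p2 ∨ p3) ∨ ((¬p2 ∨ ¬p3) ∧ (¬p3 → p2))   [eliminate →]
= ¬¬¬p1 ∨ ¬(p2 ∨ p3) ∨ ((¬p2 ∨ ¬p3) ∧ (¬¬p3 ∨ p2))   [eliminate →]
= ¬p1 ∨ ¬(p2 ∨ p3) ∨ ((¬p2 ∨ ¬p3) ∧ (¬¬p3 ∨ p2))   [double negation]
= ¬p1 ∨ (¬p2 ∧ ¬p3) ∨ ((¬p2 ∨ ¬p3) ∧ (¬¬p3 ∨ p2))   [De Morgan]
= ¬p1 ∨ (¬p2 ∧ ¬p3) ∨ ((¬p2 ∨ ¬p3) ∧ (p3 ∨ p2))   [double negation]
= ¬p1 ∨ (¬p2 ∧ ¬p3) ∨ (¬p2 ∧ p3) ∨ (¬p2 ∧ p2) ∨ (¬p3 ∧ p3) ∨ (¬p3 ∧ p2)   [distribute ∧ over ∨]
= ¬p1 ∨ (¬p2 ∧ ¬p3) ∨ (¬p2 ∧ p3) ∨ (¬p3 ∧ p2)   [simplify]

¬p1 ∨ (¬p2 ∧ ¬p3) ∨ (¬p2 ∧ p3) ∨ (¬p3 ∧ p2)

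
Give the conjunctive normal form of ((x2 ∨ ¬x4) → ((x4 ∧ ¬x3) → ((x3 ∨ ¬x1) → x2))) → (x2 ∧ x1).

(x2 ∨ ¬x4) ∧ (x4 ∨ x2) ∧ (x4 ∨ x1) ∧ (¬x3 ∨ x2) ∧ (¬x3 ∨ x1) ∧ (x3 ∨ ¬x1 ∨ x2) ∧ (¬x2 ∨ x1)

((x2 ∨ ¬x4) → ((x4 ∧ ¬x3) → ((x3 ∨ ¬x1) → x2))) → (x2 ∧ x1)
= ¬((x2 ∨ ¬x4) → ((x4 ∧ ¬x3) → ((x3 ∨ ¬x1) → x2))) ∨ (x2 ∧ x1)
= ¬(¬(x2 ∨ ¬x4) ∨ ((x4 ∧ ¬x3) → ((x3 ∨ ¬x1) → x2))) ∨ (x2 ∧ x1)
= ¬(¬(x2 ∨ ¬x4) ∨ ¬(x4 ∧ ¬x3) ∨ ((x3 ∨ ¬x1) → x2)) ∨ (x2 ∧ x1)
= ¬(¬(x2 ∨ ¬x4) ∨ ¬(x4 ∧ ¬x3) ∨ ¬(x3 ∨ ¬x1) ∨ x2) ∨ (x2 ∧ x1)
= (¬¬(x2 ∨ ¬x4) ∧ ¬¬(x4 ∧ ¬x3) ∧ ¬¬(x3 ∨ ¬x1) ∧ ¬x2) ∨ (x2 ∧ x1)
= ((x2 ∨ ¬x4) ∧ ¬¬(x4 ∧ ¬x3) ∧ ¬¬(x3 ∨ ¬x1) ∧ ¬x2) ∨ (x2 ∧ x1)
= ((x2 ∨ ¬x4) ∧ x4 ∧ ¬x3 ∧ ¬¬(x3 ∨ ¬x1) ∧ ¬x2) ∨ (x2 ∧ x1)
= ((x2 ∨ ¬x4) ∧ x4 ∧ ¬x3 ∧ (x3 ∨ ¬x1) ∧ ¬x2) ∨ (x2 ∧ x1)
= (x2 ∨ ¬x4 ∨ x2) ∧ (x2 ∨ ¬x4 ∨ x1) ∧ (x4 ∨ x2) ∧ (x4 ∨ x1) ∧ (¬x3 ∨ x2) ∧ (¬x3 ∨ x1) ∧ (x3 ∨ ¬x1 ∨ x2) ∧ (x3 ∨ ¬x1 ∨ x1) ∧ (¬x2 ∨ x2) ∧ (¬x2 ∨ x1)
= (x2 ∨ ¬x4) ∧ (x4 ∨ x2) ∧ (x4 ∨ x1) ∧ (¬x3 ∨ x2) ∧ (¬x3 ∨ x1) ∧ (x3 ∨ ¬x1 ∨ x2) ∧ (¬x2 ∨ x1)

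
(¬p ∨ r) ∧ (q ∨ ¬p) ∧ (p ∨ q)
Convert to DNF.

¬p ∧ q ∨ r ∧ q

(¬p ∨ r) ∧ (q ∨ ¬p) ∧ (p ∨ q)
= ¬p ∧ q ∧ p ∨ ¬p ∧ q ∧ q ∨ ¬p ∧ ¬p ∧ p ∨ ¬p ∧ ¬p ∧ q ∨ r ∧ q ∧ p ∨ r ∧ q ∧ q ∨ r ∧ ¬p ∧ p ∨ r ∧ ¬p ∧ q   — distribute ∧ over ∨
= ¬p ∧ q ∨ r ∧ q   — simplify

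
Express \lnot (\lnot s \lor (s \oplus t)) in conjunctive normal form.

s \land (\lnot s \lor t)

\lnot (\lnot s \lor (s \oplus t))
⇔ \lnot (\lnot s \lor ((s \lor t) \land \lnot (s \land t)))   [expand \oplus]
⇔ \lnot \lnot s \land \lnot ((s \lor t) \land \lnot (s \land t))   [De Morgan]
⇔ s \land \lnot ((s \lor t) \land \lnot (s \land t))   [double negation]
⇔ s \land (\lnot (s \lor t) \lor \lnot \lnot (s \land t))   [De Morgan]
⇔ s \land ((\lnot s \land \lnot t) \lor \lnot \lnot (s \land t))   [De Morgan]
⇔ s \land ((\lnot s \land \lnot t) \lor (s \land t))   [double negation]
⇔ s \land (\lnot s \lor s) \land (\lnot s \lor t) \land (\lnot t \lor s) \land (\lnot t \lor t)   [distribute \lor over \land]
⇔ s \land (\lnot s \lor t)   [simplify]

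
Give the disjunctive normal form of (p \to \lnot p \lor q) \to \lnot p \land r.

(p \to \lnot p \lor q) \to \lnot p \land r
≡ \lnot (p \to \lnot p \lor q) \lor \lnot p \land r
≡ \lnot (\lnot p \lor \lnot p \lor q) \lor \lnot p \land r
≡ \lnot \lnot p \land \lnot \lnot p \land \lnot q \lor \lnot p \land r
≡ p \land \lnot \lnot p \land \lnot q \lor \lnot p \land r
≡ p \land p \land \lnot q \lor \lnot p \land r
≡ p \land \lnot q \lor \lnot p \land r

p \land \lnot q \lor \lnot p \land r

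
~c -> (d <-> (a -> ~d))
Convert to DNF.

~c -> (d <-> (a -> ~d))
⇔ ~~c | (d <-> (a -> ~d))
⇔ ~~c | ((d -> (a -> ~d)) & ((a -> ~d) -> d))
⇔ ~~c | ((~d | (a -> ~d)) & ((a -> ~d) -> d))
⇔ ~~c | ((~d | ~a | ~d) & ((a -> ~d) -> d))
⇔ ~~c | ((~d | ~a | ~d) & (~(a -> ~d) | d))
⇔ ~~c | ((~d | ~a | ~d) & (~(~a | ~d) | d))
⇔ c | ((~d | ~a | ~d) & (~(~a | ~d) | d))
⇔ c | ((~d | ~a | ~d) & ((~~a & ~~d) | d))
⇔ c | ((~d | ~a | ~d) & ((a & ~~d) | d))
⇔ c | ((~d | ~a | ~d) & ((a & d) | d))
⇔ c | (~d & a & d) | (~d & d) | (~a & a & d) | (~a & d) | (~d & a & d) | (~d & d)
⇔ c | (~a & d)

c | (~a & d)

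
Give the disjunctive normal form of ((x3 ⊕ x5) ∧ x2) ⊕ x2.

(¬x3 ∧ ¬x5 ∧ x2) ∨ (x5 ∧ x3 ∧ x2)

((x3 ⊕ x5) ∧ x2) ⊕ x2
= ((x3 ⊕ x5) ∧ x2 ∧ ¬x2) ∨ (¬((x3 ⊕ x5) ∧ x2) ∧ x2)   [expand ⊕]
= (((x3 ∧ ¬x5) ∨ (¬x3 ∧ x5)) ∧ x2 ∧ ¬x2) ∨ (¬((x3 ⊕ x5) ∧ x2) ∧ x2)   [expand ⊕]
= (((x3 ∧ ¬x5) ∨ (¬x3 ∧ x5)) ∧ x2 ∧ ¬x2) ∨ (¬(((x3 ∧ ¬x5) ∨ (¬x3 ∧ x5)) ∧ x2) ∧ x2)   [expand ⊕]
= (((x3 ∧ ¬x5) ∨ (¬x3 ∧ x5)) ∧ x2 ∧ ¬x2) ∨ ((¬((x3 ∧ ¬x5) ∨ (¬x3 ∧ x5)) ∨ ¬x2) ∧ x2)   [De Morgan]
= (((x3 ∧ ¬x5) ∨ (¬x3 ∧ x5)) ∧ x2 ∧ ¬x2) ∨ (((¬(x3 ∧ ¬x5) ∧ ¬(¬x3 ∧ x5)) ∨ ¬x2) ∧ x2)   [De Morgan]
= (((x3 ∧ ¬x5) ∨ (¬x3 ∧ x5)) ∧ x2 ∧ ¬x2) ∨ ((((¬x3 ∨ ¬¬x5) ∧ ¬(¬x3 ∧ x5)) ∨ ¬x2) ∧ x2)   [De Morgan]
= (((x3 ∧ ¬x5) ∨ (¬x3 ∧ x5)) ∧ x2 ∧ ¬x2) ∨ ((((¬x3 ∨ x5) ∧ ¬(¬x3 ∧ x5)) ∨ ¬x2) ∧ x2)   [double negation]
= (((x3 ∧ ¬x5) ∨ (¬x3 ∧ x5)) ∧ x2 ∧ ¬x2) ∨ ((((¬x3 ∨ x5) ∧ (¬¬x3 ∨ ¬x5)) ∨ ¬x2) ∧ x2)   [De Morgan]
= (((x3 ∧ ¬x5) ∨ (¬x3 ∧ x5)) ∧ x2 ∧ ¬x2) ∨ ((((¬x3 ∨ x5) ∧ (x3 ∨ ¬x5)) ∨ ¬x2) ∧ x2)   [double negation]
= (x3 ∧ ¬x5 ∧ x2 ∧ ¬x2) ∨ (¬x3 ∧ x5 ∧ x2 ∧ ¬x2) ∨ (¬x3 ∧ x3 ∧ x2) ∨ (¬x3 ∧ ¬x5 ∧ x2) ∨ (x5 ∧ x3 ∧ x2) ∨ (x5 ∧ ¬x5 ∧ x2) ∨ (¬x2 ∧ x2)   [distribute ∧ over ∨]
= (¬x3 ∧ ¬x5 ∧ x2) ∨ (x5 ∧ x3 ∧ x2)   [simplify]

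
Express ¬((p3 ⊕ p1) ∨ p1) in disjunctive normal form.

¬((p3 ⊕ p1) ∨ p1)
≡ ¬((p3 ∧ ¬p1) ∨ (¬p3 ∧ p1) ∨ p1)   [expand ⊕]
≡ ¬(p3 ∧ ¬p1) ∧ ¬(¬p3 ∧ p1) ∧ ¬p1   [De Morgan]
≡ (¬p3 ∨ ¬¬p1) ∧ ¬(¬p3 ∧ p1) ∧ ¬p1   [De Morgan]
≡ (¬p3 ∨ p1) ∧ ¬(¬p3 ∧ p1) ∧ ¬p1   [double negation]
≡ (¬p3 ∨ p1) ∧ (¬¬p3 ∨ ¬p1) ∧ ¬p1   [De Morgan]
≡ (¬p3 ∨ p1) ∧ (p3 ∨ ¬p1) ∧ ¬p1   [double negation]
≡ (¬p3 ∧ p3 ∧ ¬p1) ∨ (¬p3 ∧ ¬p1 ∧ ¬p1) ∨ (p1 ∧ p3 ∧ ¬p1) ∨ (p1 ∧ ¬p1 ∧ ¬p1)   [distribute ∧ over ∨]
≡ ¬p3 ∧ ¬p1   [simplify]

¬p3 ∧ ¬p1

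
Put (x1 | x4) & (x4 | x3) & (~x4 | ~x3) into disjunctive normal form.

(x1 & x3 & ~x4) | (x4 & ~x3)

(x1 | x4) & (x4 | x3) & (~x4 | ~x3)
⇔ (x1 & x4 & ~x4) | (x1 & x4 & ~x3) | (x1 & x3 & ~x4) | (x1 & x3 & ~x3) | (x4 & x4 & ~x4) | (x4 & x4 & ~x3) | (x4 & x3 & ~x4) | (x4 & x3 & ~x3)   [distribute & over |]
⇔ (x1 & x3 & ~x4) | (x4 & ~x3)   [simplify]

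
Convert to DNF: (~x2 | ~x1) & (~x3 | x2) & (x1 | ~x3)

(~x2 | ~x1) & (~x3 | x2) & (x1 | ~x3)
⇔ (~x2 & ~x3 & x1) | (~x2 & ~x3 & ~x3) | (~x2 & x2 & x1) | (~x2 & x2 & ~x3) | (~x1 & ~x3 & x1) | (~x1 & ~x3 & ~x3) | (~x1 & x2 & x1) | (~x1 & x2 & ~x3)
⇔ (~x2 & ~x3) | (~x1 & ~x3)

(~x2 & ~x3) | (~x1 & ~x3)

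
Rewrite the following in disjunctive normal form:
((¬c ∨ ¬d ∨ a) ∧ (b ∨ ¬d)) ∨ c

((¬c ∨ ¬d ∨ a) ∧ (b ∨ ¬d)) ∨ c
≡ (¬c ∧ b) ∨ (¬c ∧ ¬d) ∨ (¬d ∧ b) ∨ (¬d ∧ ¬d) ∨ (a ∧ b) ∨ (a ∧ ¬d) ∨ c   [distribute ∧ over ∨]
≡ (¬c ∧ b) ∨ ¬d ∨ (a ∧ b) ∨ c   [simplify]

(¬c ∧ b) ∨ ¬d ∨ (a ∧ b) ∨ c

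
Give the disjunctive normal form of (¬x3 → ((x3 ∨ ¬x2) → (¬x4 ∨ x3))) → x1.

(¬x3 → ((x3 ∨ ¬x2) → (¬x4 ∨ x3))) → x1
= ¬(¬x3 → ((x3 ∨ ¬x2) → (¬x4 ∨ x3))) ∨ x1   — eliminate →
= ¬(¬¬x3 ∨ ((x3 ∨ ¬x2) → (¬x4 ∨ x3))) ∨ x1   — eliminate →
= ¬(¬¬x3 ∨ ¬(x3 ∨ ¬x2) ∨ ¬x4 ∨ x3) ∨ x1   — eliminate →
= (¬¬¬x3 ∧ ¬¬(x3 ∨ ¬x2) ∧ ¬¬x4 ∧ ¬x3) ∨ x1   — De Morgan
= (¬x3 ∧ ¬¬(x3 ∨ ¬x2) ∧ ¬¬x4 ∧ ¬x3) ∨ x1   — double negation
= (¬x3 ∧ (x3 ∨ ¬x2) ∧ ¬¬x4 ∧ ¬x3) ∨ x1   — double negation
= (¬x3 ∧ (x3 ∨ ¬x2) ∧ x4 ∧ ¬x3) ∨ x1   — double negation
= (¬x3 ∧ x3 ∧ x4 ∧ ¬x3) ∨ (¬x3 ∧ ¬x2 ∧ x4 ∧ ¬x3) ∨ x1   — distribute ∧ over ∨
= (¬x3 ∧ ¬x2 ∧ x4) ∨ x1   — simplify

(¬x3 ∧ ¬x2 ∧ x4) ∨ x1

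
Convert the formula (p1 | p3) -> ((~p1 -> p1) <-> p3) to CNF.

(~p1 | p3) & (~p3 | p1)

(p1 | p3) -> ((~p1 -> p1) <-> p3)
⇔ ~(p1 | p3) | ((~p1 -> p1) <-> p3)   (eliminate ->)
⇔ ~(p1 | p3) | (((~p1 -> p1) -> p3) & (p3 -> (~p1 -> p1)))   (eliminate <->)
⇔ ~(p1 | p3) | ((~(~p1 -> p1) | p3) & (p3 -> (~p1 -> p1)))   (eliminate ->)
⇔ ~(p1 | p3) | ((~(~~p1 | p1) | p3) & (p3 -> (~p1 -> p1)))   (eliminate ->)
⇔ ~(p1 | p3) | ((~(~~p1 | p1) | p3) & (~p3 | (~p1 -> p1)))   (eliminate ->)
⇔ ~(p1 | p3) | ((~(~~p1 | p1) | p3) & (~p3 | ~~p1 | p1))   (eliminate ->)
⇔ (~p1 & ~p3) | ((~(~~p1 | p1) | p3) & (~p3 | ~~p1 | p1))   (De Morgan)
⇔ (~p1 & ~p3) | (((~~~p1 & ~p1) | p3) & (~p3 | ~~p1 | p1))   (De Morgan)
⇔ (~p1 & ~p3) | (((~p1 & ~p1) | p3) & (~p3 | ~~p1 | p1))   (double negation)
⇔ (~p1 & ~p3) | (((~p1 & ~p1) | p3) & (~p3 | p1 | p1))   (double negation)
⇔ (~p1 | ~p1 | p3) & (~p1 | ~p1 | p3) & (~p1 | ~p3 | p1 | p1) & (~p3 | ~p1 | p3) & (~p3 | ~p1 | p3) & (~p3 | ~p3 | p1 | p1)   (distribute | over &)
⇔ (~p1 | p3) & (~p3 | p1)   (simplify)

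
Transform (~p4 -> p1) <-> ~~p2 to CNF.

(~p4 | p2) & (~p1 | p2) & (~p2 | p4 | p1)

(~p4 -> p1) <-> ~~p2
= ((~p4 -> p1) -> ~~p2) & (~~p2 -> (~p4 -> p1))   (eliminate <->)
= (~(~p4 -> p1) | ~~p2) & (~~p2 -> (~p4 -> p1))   (eliminate ->)
= (~(~~p4 | p1) | ~~p2) & (~~p2 -> (~p4 -> p1))   (eliminate ->)
= (~(~~p4 | p1) | ~~p2) & (~~~p2 | (~p4 -> p1))   (eliminate ->)
= (~(~~p4 | p1) | ~~p2) & (~~~p2 | ~~p4 | p1)   (eliminate ->)
= ((~~~p4 & ~p1) | ~~p2) & (~~~p2 | ~~p4 | p1)   (De Morgan)
= ((~p4 & ~p1) | ~~p2) & (~~~p2 | ~~p4 | p1)   (double negation)
= ((~p4 & ~p1) | p2) & (~~~p2 | ~~p4 | p1)   (double negation)
= ((~p4 & ~p1) | p2) & (~p2 | ~~p4 | p1)   (double negation)
= ((~p4 & ~p1) | p2) & (~p2 | p4 | p1)   (double negation)
= (~p4 | p2) & (~p1 | p2) & (~p2 | p4 | p1)   (distribute | over &)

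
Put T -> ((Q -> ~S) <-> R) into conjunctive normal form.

T -> ((Q -> ~S) <-> R)
⇔ ~T | ((Q -> ~S) <-> R)   — eliminate ->
⇔ ~T | (((Q -> ~S) -> R) & (R -> (Q -> ~S)))   — eliminate <->
⇔ ~T | ((~(Q -> ~S) | R) & (R -> (Q -> ~S)))   — eliminate ->
⇔ ~T | ((~(~Q | ~S) | R) & (R -> (Q -> ~S)))   — eliminate ->
⇔ ~T | ((~(~Q | ~S) | R) & (~R | (Q -> ~S)))   — eliminate ->
⇔ ~T | ((~(~Q | ~S) | R) & (~R | ~Q | ~S))   — eliminate ->
⇔ ~T | (((~~Q & ~~S) | R) & (~R | ~Q | ~S))   — De Morgan
⇔ ~T | (((Q & ~~S) | R) & (~R | ~Q | ~S))   — double negation
⇔ ~T | (((Q & S) | R) & (~R | ~Q | ~S))   — double negation
⇔ (~T | Q | R) & (~T | S | R) & (~T | ~R | ~Q | ~S)   — distribute | over &

(~T | Q | R) & (~T | S | R) & (~T | ~R | ~Q | ~S)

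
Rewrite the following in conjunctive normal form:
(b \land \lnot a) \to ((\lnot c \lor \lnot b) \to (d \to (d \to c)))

\lnot b \lor a \lor c \lor \lnot d

(b \land \lnot a) \to ((\lnot c \lor \lnot b) \to (d \to (d \to c)))
⇔ \lnot (b \land \lnot a) \lor ((\lnot c \lor \lnot b) \to (d \to (d \to c)))
⇔ \lnot (b \land \lnot a) \lor \lnot (\lnot c \lor \lnot b) \lor (d \to (d \to c))
⇔ \lnot (b \land \lnot a) \lor \lnot (\lnot c \lor \lnot b) \lor \lnot d \lor (d \to c)
⇔ \lnot (b \land \lnot a) \lor \lnot (\lnot c \lor \lnot b) \lor \lnot d \lor \lnot d \lor c
⇔ \lnot b \lor \lnot \lnot a \lor \lnot (\lnot c \lor \lnot b) \lor \lnot d \lor \lnot d \lor c
⇔ \lnot b \lor a \lor \lnot (\lnot c \lor \lnot b) \lor \lnot d \lor \lnot d \lor c
⇔ \lnot b \lor a \lor (\lnot \lnot c \land \lnot \lnot b) \lor \lnot d \lor \lnot d \lor c
⇔ \lnot b \lor a \lor (c \land \lnot \lnot b) \lor \lnot d \lor \lnot d \lor c
⇔ \lnot b \lor a \lor (c \land b) \lor \lnot d \lor \lnot d \lor c
⇔ (\lnot b \lor a \lor c \lor \lnot d \lor \lnot d \lor c) \land (\lnot b \lor a \lor b \lor \lnot d \lor \lnot d \lor c)
⇔ \lnot b \lor a \lor c \lor \lnot d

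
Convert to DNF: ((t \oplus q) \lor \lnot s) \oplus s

((t \oplus q) \lor \lnot s) \oplus s
⇔ (((t \oplus q) \lor \lnot s) \land \lnot s) \lor (\lnot ((t \oplus q) \lor \lnot s) \land s)   [expand \oplus]
⇔ (((t \land \lnot q) \lor (\lnot t \land q) \lor \lnot s) \land \lnot s) \lor (\lnot ((t \oplus q) \lor \lnot s) \land s)   [expand \oplus]
⇔ (((t \land \lnot q) \lor (\lnot t \land q) \lor \lnot s) \land \lnot s) \lor (\lnot ((t \land \lnot q) \lor (\lnot t \land q) \lor \lnot s) \land s)   [expand \oplus]
⇔ (((t \land \lnot q) \lor (\lnot t \land q) \lor \lnot s) \land \lnot s) \lor (\lnot (t \land \lnot q) \land \lnot (\lnot t \land q) \land \lnot \lnot s \land s)   [De Morgan]
⇔ (((t \land \lnot q) \lor (\lnot t \land q) \lor \lnot s) \land \lnot s) \lor ((\lnot t \lor \lnot \lnot q) \land \lnot (\lnot t \land q) \land \lnot \lnot s \land s)   [De Morgan]
⇔ (((t \land \lnot q) \lor (\lnot t \land q) \lor \lnot s) \land \lnot s) \lor ((\lnot t \lor q) \land \lnot (\lnot t \land q) \land \lnot \lnot s \land s)   [double negation]
⇔ (((t \land \lnot q) \lor (\lnot t \land q) \lor \lnot s) \land \lnot s) \lor ((\lnot t \lor q) \land (\lnot \lnot t \lor \lnot q) \land \lnot \lnot s \land s)   [De Morgan]
⇔ (((t \land \lnot q) \lor (\lnot t \land q) \lor \lnot s) \land \lnot s) \lor ((\lnot t \lor q) \land (t \lor \lnot q) \land \lnot \lnot s \land s)   [double negation]
⇔ (((t \land \lnot q) \lor (\lnot t \land q) \lor \lnot s) \land \lnot s) \lor ((\lnot t \lor q) \land (t \lor \lnot q) \land s \land s)   [double negation]
⇔ (t \land \lnot q \land \lnot s) \lor (\lnot t \land q \land \lnot s) \lor (\lnot s \land \lnot s) \lor (\lnot t \land t \land s \land s) \lor (\lnot t \land \lnot q \land s \land s) \lor (q \land t \land s \land s) \lor (q \land \lnot q \land s \land s)   [distribute \land over \lor]
⇔ \lnot s \lor (\lnot t \land \lnot q \land s) \lor (q \land t \land s)   [simplify]

\lnot s \lor (\lnot t \land \lnot q \land s) \lor (q \land t \land s)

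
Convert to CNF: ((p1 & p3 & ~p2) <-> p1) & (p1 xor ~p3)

(~p1 | p3) & (~p1 | ~p2) & (p1 | ~p3)

((p1 & p3 & ~p2) <-> p1) & (p1 xor ~p3)
= ((p1 & p3 & ~p2) -> p1) & (p1 -> (p1 & p3 & ~p2)) & (p1 xor ~p3)
= (~(p1 & p3 & ~p2) | p1) & (p1 -> (p1 & p3 & ~p2)) & (p1 xor ~p3)
= (~(p1 & p3 & ~p2) | p1) & (~p1 | (p1 & p3 & ~p2)) & (p1 xor ~p3)
= (~(p1 & p3 & ~p2) | p1) & (~p1 | (p1 & p3 & ~p2)) & (p1 | ~p3) & ~(p1 & ~p3)
= (~p1 | ~p3 | ~~p2 | p1) & (~p1 | (p1 & p3 & ~p2)) & (p1 | ~p3) & ~(p1 & ~p3)
= (~p1 | ~p3 | p2 | p1) & (~p1 | (p1 & p3 & ~p2)) & (p1 | ~p3) & ~(p1 & ~p3)
= (~p1 | ~p3 | p2 | p1) & (~p1 | (p1 & p3 & ~p2)) & (p1 | ~p3) & (~p1 | ~~p3)
= (~p1 | ~p3 | p2 | p1) & (~p1 | (p1 & p3 & ~p2)) & (p1 | ~p3) & (~p1 | p3)
= (~p1 | ~p3 | p2 | p1) & (~p1 | p1) & (~p1 | p3) & (~p1 | ~p2) & (p1 | ~p3) & (~p1 | p3)
= (~p1 | p3) & (~p1 | ~p2) & (p1 | ~p3)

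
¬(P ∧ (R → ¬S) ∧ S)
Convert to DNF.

¬(P ∧ (R → ¬S) ∧ S)
= ¬(P ∧ (¬R ∨ ¬S) ∧ S)   [eliminate →]
= ¬P ∨ ¬(¬R ∨ ¬S) ∨ ¬S   [De Morgan]
= ¬P ∨ (¬¬R ∧ ¬¬S) ∨ ¬S   [De Morgan]
= ¬P ∨ (R ∧ ¬¬S) ∨ ¬S   [double negation]
= ¬P ∨ (R ∧ S) ∨ ¬S   [double negation]

¬P ∨ (R ∧ S) ∨ ¬S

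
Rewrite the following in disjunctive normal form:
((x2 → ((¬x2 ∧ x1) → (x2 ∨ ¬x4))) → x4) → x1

¬x4 ∨ x1

((x2 → ((¬x2 ∧ x1) → (x2 ∨ ¬x4))) → x4) → x1
≡ ¬((x2 → ((¬x2 ∧ x1) → (x2 ∨ ¬x4))) → x4) ∨ x1   — eliminate →
≡ ¬(¬(x2 → ((¬x2 ∧ x1) → (x2 ∨ ¬x4))) ∨ x4) ∨ x1   — eliminate →
≡ ¬(¬(¬x2 ∨ ((¬x2 ∧ x1) → (x2 ∨ ¬x4))) ∨ x4) ∨ x1   — eliminate →
≡ ¬(¬(¬x2 ∨ ¬(¬x2 ∧ x1) ∨ x2 ∨ ¬x4) ∨ x4) ∨ x1   — eliminate →
≡ (¬¬(¬x2 ∨ ¬(¬x2 ∧ x1) ∨ x2 ∨ ¬x4) ∧ ¬x4) ∨ x1   — De Morgan
≡ ((¬x2 ∨ ¬(¬x2 ∧ x1) ∨ x2 ∨ ¬x4) ∧ ¬x4) ∨ x1   — double negation
≡ ((¬x2 ∨ ¬¬x2 ∨ ¬x1 ∨ x2 ∨ ¬x4) ∧ ¬x4) ∨ x1   — De Morgan
≡ ((¬x2 ∨ x2 ∨ ¬x1 ∨ x2 ∨ ¬x4) ∧ ¬x4) ∨ x1   — double negation
≡ (¬x2 ∧ ¬x4) ∨ (x2 ∧ ¬x4) ∨ (¬x1 ∧ ¬x4) ∨ (x2 ∧ ¬x4) ∨ (¬x4 ∧ ¬x4) ∨ x1   — distribute ∧ over ∨
≡ ¬x4 ∨ x1   — simplify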